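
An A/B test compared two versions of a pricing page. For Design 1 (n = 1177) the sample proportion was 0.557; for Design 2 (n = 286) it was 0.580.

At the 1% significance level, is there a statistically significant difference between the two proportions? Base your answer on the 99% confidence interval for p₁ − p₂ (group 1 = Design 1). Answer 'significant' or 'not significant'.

not significant

SE₁ = √(p̂₁(1−p̂₁)/n₁) = √(0.5570·0.4430/1177) = 0.01448; SE₂ = √(0.5800·0.4200/286) = 0.02918.
Independent samples: SE of the difference = √(SE₁² + SE₂²) = √(0.0002096704 + 0.0008514724) = 0.03258.
z* for 99% confidence is 2.576, so the margin of error is 2.576 × 0.03258 = 0.08393.
Point estimate p̂₁ − p̂₂ = 0.5570 − 0.5800 = -0.0230.
-0.0230 ± 0.08393 → (-0.10693, 0.06093).
The interval (-0.10693, 0.06093) contains 0, so the difference is not significant.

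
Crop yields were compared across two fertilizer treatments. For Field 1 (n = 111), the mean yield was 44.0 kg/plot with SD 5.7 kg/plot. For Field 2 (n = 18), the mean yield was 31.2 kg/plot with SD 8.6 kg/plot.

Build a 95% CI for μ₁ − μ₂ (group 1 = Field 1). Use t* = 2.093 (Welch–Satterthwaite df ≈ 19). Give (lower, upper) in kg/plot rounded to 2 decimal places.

SE₁ = s₁/√n₁ = 5.7/√111 = 0.5410; SE₂ = 8.6/√18 = 2.0270.
Independent samples, unequal variances: SE_diff = √(SE₁² + SE₂²) = √(0.292681 + 4.108729) = 2.0980.
t* = 2.093, so margin of error = 2.093 × 2.0980 = 4.3911.
Difference in means = 44.0 − 31.2 = 12.8000.
12.8000 ± 4.3911 → (8.41, 17.19).

(8.41, 17.19)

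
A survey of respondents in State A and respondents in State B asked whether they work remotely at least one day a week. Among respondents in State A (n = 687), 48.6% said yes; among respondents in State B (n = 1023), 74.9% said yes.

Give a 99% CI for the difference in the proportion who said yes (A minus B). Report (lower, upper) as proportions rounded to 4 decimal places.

(-0.3233, -0.2027)

The two standard errors are √(0.4860×0.5140/687) = 0.01907 and √(0.7490×0.2510/1023) = 0.01356.
Because the samples are independent, SE_diff = √(0.01907² + 0.01356²) = 0.02340.
Using z* = 2.576 for 99%, ME = 2.576 × 0.02340 = 0.06028.
p̂₁ − p̂₂ = -0.2630; interval -0.2630 ± 0.06028 gives (-0.3233, -0.2027).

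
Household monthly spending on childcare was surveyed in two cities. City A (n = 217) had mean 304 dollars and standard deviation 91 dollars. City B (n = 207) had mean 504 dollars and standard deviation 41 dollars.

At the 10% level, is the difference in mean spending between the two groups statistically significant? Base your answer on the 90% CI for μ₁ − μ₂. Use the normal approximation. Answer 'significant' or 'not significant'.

significant

Per-group SEs: s₁/√n₁ = 91/√217 = 6.1775, s₂/√n₂ = 41/√207 = 2.8497.
Unpooled SE of the difference: √(38.16150625 + 8.12079009) = 6.8031.
Margin of error = z* · SE = 1.645 × 6.8031 = 11.1911.
x̄₁ − x̄₂ = 304 − 504 = -200.0000.
CI: -200.0000 ± 11.1911 = (-211.1911, -188.8089).
The interval (-211.1911, -188.8089) does not contain 0, so the difference is significant.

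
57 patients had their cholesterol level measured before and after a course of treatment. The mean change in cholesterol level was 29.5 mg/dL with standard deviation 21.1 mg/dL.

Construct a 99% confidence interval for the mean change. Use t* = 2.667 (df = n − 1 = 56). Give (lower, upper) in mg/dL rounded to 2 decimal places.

Paired design: SE = s_d/√n = 21.1/√57 = 2.7948.
t* = 2.667; margin of error = 2.667 × 2.7948 = 7.4537.
29.5 ± 7.4537 → (22.05, 36.95).

(22.05, 36.95)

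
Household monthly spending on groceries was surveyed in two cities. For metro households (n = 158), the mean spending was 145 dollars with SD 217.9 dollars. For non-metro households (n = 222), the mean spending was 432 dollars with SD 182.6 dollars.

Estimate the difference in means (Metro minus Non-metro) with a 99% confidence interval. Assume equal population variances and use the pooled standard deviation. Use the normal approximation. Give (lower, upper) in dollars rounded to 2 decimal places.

Pooled variance s_p² = [157·217.9² + 221·182.6²] / (158+222−2) = 39214.7469, so s_p = 198.0271.
SE_diff = s_p·√(1/n₁ + 1/n₂) = 198.0271·√(1/158 + 1/222) = 20.6116.
z* = 2.576; margin = 2.576 × 20.6116 = 53.0955.
Difference = 145 − 432 = -287.0000.
-287.0000 ± 53.0955 → (-340.10, -233.90).

(-340.10, -233.90)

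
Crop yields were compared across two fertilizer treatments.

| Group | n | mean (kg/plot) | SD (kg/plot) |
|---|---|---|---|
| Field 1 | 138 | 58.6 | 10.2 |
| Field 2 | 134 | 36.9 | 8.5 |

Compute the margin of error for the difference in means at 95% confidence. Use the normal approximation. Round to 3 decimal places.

SE₁ = s₁/√n₁ = 10.2/√138 = 0.8683; SE₂ = 8.5/√134 = 0.7343.
Independent samples, unequal variances: SE_diff = √(SE₁² + SE₂²) = √(0.75394489 + 0.53919649) = 1.1372.
z* = 1.960, so margin of error = 1.960 × 1.1372 = 2.2289.

2.229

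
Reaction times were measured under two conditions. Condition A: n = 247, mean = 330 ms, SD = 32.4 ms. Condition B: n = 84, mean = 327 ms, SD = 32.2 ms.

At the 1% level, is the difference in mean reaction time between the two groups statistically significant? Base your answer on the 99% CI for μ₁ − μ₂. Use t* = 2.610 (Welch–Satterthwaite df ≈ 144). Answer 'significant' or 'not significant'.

Standard errors of each mean: 32.4/√247 = 2.0616 and 32.2/√84 = 3.5133.
SE(x̄₁ − x̄₂) = √(2.0616² + 3.5133²) = 4.0735 for independent samples with unequal variances.
With t* = 2.610, the margin is 2.610 × 4.0735 = 10.6318.
x̄₁ − x̄₂ = 330 − 327 = 3.0000; the interval is 3.0000 ± 10.6318 = (-7.6318, 13.6318).
The interval (-7.6318, 13.6318) contains 0, so the difference is not significant.

not significant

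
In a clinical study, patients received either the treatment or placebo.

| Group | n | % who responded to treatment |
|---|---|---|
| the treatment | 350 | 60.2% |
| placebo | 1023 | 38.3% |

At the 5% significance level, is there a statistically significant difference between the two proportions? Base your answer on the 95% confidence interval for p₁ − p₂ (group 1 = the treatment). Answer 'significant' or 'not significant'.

significant

SE₁ = √(p̂₁(1−p̂₁)/n₁) = √(0.6020·0.3980/350) = 0.02616; SE₂ = √(0.3830·0.6170/1023) = 0.01520.
Independent samples: SE of the difference = √(SE₁² + SE₂²) = √(0.0006843456 + 0.00023104) = 0.03026.
z* for 95% confidence is 1.960, so the margin of error is 1.960 × 0.03026 = 0.05931.
Point estimate p̂₁ − p̂₂ = 0.6020 − 0.3830 = 0.2190.
0.2190 ± 0.05931 → (0.15969, 0.27831).
The interval (0.15969, 0.27831) does not contain 0, so the difference is significant.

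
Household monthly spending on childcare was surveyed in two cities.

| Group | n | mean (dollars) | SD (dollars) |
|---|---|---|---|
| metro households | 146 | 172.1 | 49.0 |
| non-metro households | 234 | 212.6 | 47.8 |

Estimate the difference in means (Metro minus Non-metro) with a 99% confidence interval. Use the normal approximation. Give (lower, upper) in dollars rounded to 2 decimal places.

SE₁ = s₁/√n₁ = 49.0/√146 = 4.0553; SE₂ = 47.8/√234 = 3.1248.
Independent samples, unequal variances: SE_diff = √(SE₁² + SE₂²) = √(16.44545809 + 9.76437504) = 5.1196.
z* = 2.576, so margin of error = 2.576 × 5.1196 = 13.1881.
Difference in means = 172.1 − 212.6 = -40.5000.
-40.5000 ± 13.1881 → (-53.69, -27.31).

(-53.69, -27.31)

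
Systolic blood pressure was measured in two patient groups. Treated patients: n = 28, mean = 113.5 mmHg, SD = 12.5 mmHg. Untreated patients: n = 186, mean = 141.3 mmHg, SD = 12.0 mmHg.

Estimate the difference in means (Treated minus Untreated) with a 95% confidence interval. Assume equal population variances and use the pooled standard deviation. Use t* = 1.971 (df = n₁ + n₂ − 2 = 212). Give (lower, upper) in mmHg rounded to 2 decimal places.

(-32.62, -22.98)

Pooled variance s_p² = [27·12.5² + 185·12.0²] / (28+186−2) = 145.5601, so s_p = 12.0648.
SE_diff = s_p·√(1/n₁ + 1/n₂) = 12.0648·√(1/28 + 1/186) = 2.4456.
t* = 1.971; margin = 1.971 × 2.4456 = 4.8203.
Difference = 113.5 − 141.3 = -27.8000.
-27.8000 ± 4.8203 → (-32.62, -22.98).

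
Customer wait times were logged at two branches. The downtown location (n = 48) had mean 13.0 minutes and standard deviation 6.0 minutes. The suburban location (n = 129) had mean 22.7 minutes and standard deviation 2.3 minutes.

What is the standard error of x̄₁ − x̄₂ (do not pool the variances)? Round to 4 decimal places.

SE₁ = s₁/√n₁ = 6.0/√48 = 0.8660; SE₂ = 2.3/√129 = 0.2025.
Independent samples, unequal variances: SE_diff = √(SE₁² + SE₂²) = √(0.749956 + 0.04100625) = 0.8894.

0.8894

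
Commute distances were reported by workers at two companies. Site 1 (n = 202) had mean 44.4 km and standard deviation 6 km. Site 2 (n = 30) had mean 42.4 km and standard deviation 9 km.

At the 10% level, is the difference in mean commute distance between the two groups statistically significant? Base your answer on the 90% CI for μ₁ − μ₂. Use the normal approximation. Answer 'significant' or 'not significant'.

not significant

Per-group SEs: s₁/√n₁ = 6/√202 = 0.4222, s₂/√n₂ = 9/√30 = 1.6432.
Unpooled SE of the difference: √(0.17825284 + 2.70010624) = 1.6966.
Margin of error = z* · SE = 1.645 × 1.6966 = 2.7909.
x̄₁ − x̄₂ = 44.4 − 42.4 = 2.0000.
CI: 2.0000 ± 2.7909 = (-0.7909, 4.7909).
The interval (-0.7909, 4.7909) contains 0, so the difference is not significant.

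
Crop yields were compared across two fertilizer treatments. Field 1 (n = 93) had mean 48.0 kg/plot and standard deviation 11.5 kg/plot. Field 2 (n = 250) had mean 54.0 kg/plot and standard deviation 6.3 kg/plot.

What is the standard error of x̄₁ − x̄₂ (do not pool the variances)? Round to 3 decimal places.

1.257

Standard errors of each mean: 11.5/√93 = 1.1925 and 6.3/√250 = 0.3984.
SE(x̄₁ − x̄₂) = √(1.1925² + 0.3984²) = 1.2573 for independent samples with unequal variances.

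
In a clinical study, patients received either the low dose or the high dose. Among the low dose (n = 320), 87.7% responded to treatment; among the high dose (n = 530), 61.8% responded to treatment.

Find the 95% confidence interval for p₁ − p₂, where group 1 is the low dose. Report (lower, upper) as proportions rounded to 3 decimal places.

Each SE is √(p̂(1−p̂)/n): √(0.8770·0.1230/320) = 0.01836 and √(0.6180·0.3820/530) = 0.02111.
SE(p̂₁ − p̂₂) = √(SE₁² + SE₂²) = √(0.0003370896 + 0.0004456321) = 0.02798, since the two samples are independent.
At 95% confidence z* = 1.960; margin = 1.960 × 0.02798 = 0.05484.
The difference is 0.8770 − 0.6180 = 0.2590, so the interval is 0.2590 ± 0.05484 = (0.204, 0.314).

(0.204, 0.314)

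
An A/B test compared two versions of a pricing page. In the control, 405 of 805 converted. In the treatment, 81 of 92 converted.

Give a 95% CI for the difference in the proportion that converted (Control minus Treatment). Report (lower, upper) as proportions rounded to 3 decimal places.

p̂₁ = 405/805 = 0.5031 and p̂₂ = 81/92 = 0.8804.
SE₁ = √(p̂₁(1−p̂₁)/n₁) = √(0.5031·0.4969/805) = 0.01762; SE₂ = √(0.8804·0.1196/92) = 0.03383.
Independent samples: SE of the difference = √(SE₁² + SE₂²) = √(0.0003104644 + 0.0011444689) = 0.03814.
z* for 95% confidence is 1.960, so the margin of error is 1.960 × 0.03814 = 0.07475.
Point estimate p̂₁ − p̂₂ = 0.5031 − 0.8804 = -0.3773.
-0.3773 ± 0.07475 → (-0.452, -0.303).

(-0.452, -0.303)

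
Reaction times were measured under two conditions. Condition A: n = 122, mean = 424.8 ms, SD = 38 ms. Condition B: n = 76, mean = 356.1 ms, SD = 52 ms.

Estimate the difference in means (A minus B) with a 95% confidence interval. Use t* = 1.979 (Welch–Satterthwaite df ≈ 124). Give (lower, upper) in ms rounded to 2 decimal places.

Standard errors of each mean: 38/√122 = 3.4404 and 52/√76 = 5.9648.
SE(x̄₁ − x̄₂) = √(3.4404² + 5.9648²) = 6.8859 for independent samples with unequal variances.
With t* = 1.979, the margin is 1.979 × 6.8859 = 13.6272.
x̄₁ − x̄₂ = 424.8 − 356.1 = 68.7000; the interval is 68.7000 ± 13.6272 = (55.07, 82.33).

(55.07, 82.33)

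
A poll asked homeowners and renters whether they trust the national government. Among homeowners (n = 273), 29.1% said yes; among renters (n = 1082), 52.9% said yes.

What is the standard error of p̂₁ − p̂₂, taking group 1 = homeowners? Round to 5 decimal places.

SE₁ = √(p̂₁(1−p̂₁)/n₁) = √(0.2910·0.7090/273) = 0.02749; SE₂ = √(0.5290·0.4710/1082) = 0.01517.
Independent samples: SE of the difference = √(SE₁² + SE₂²) = √(0.0007557001 + 0.0002301289) = 0.03140.

0.03140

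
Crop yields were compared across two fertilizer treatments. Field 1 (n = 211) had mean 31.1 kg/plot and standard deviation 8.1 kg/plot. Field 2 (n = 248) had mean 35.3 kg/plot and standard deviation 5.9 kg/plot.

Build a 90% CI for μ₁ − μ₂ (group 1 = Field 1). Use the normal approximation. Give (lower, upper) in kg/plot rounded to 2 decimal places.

(-5.31, -3.09)

Per-group SEs: s₁/√n₁ = 8.1/√211 = 0.5576, s₂/√n₂ = 5.9/√248 = 0.3747.
Unpooled SE of the difference: √(0.31091776 + 0.14040009) = 0.6718.
Margin of error = z* · SE = 1.645 × 0.6718 = 1.1051.
x̄₁ − x̄₂ = 31.1 − 35.3 = -4.2000.
CI: -4.2000 ± 1.1051 = (-5.31, -3.09).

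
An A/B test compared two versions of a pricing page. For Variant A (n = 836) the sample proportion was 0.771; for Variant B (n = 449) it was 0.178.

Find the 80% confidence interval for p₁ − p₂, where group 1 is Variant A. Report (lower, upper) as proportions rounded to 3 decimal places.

Each SE is √(p̂(1−p̂)/n): √(0.7710·0.2290/836) = 0.01453 and √(0.1780·0.8220/449) = 0.01805.
SE(p̂₁ − p̂₂) = √(SE₁² + SE₂²) = √(0.0002111209 + 0.0003258025) = 0.02317, since the two samples are independent.
At 80% confidence z* = 1.282; margin = 1.282 × 0.02317 = 0.02970.
The difference is 0.7710 − 0.1780 = 0.5930, so the interval is 0.5930 ± 0.02970 = (0.563, 0.623).

(0.563, 0.623)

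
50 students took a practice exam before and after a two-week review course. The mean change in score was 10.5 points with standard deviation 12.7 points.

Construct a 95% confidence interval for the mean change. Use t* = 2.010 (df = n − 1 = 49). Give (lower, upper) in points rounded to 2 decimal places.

Paired design: SE = s_d/√n = 12.7/√50 = 1.7961.
t* = 2.010; margin of error = 2.010 × 1.7961 = 3.6102.
10.5 ± 3.6102 → (6.89, 14.11).

(6.89, 14.11)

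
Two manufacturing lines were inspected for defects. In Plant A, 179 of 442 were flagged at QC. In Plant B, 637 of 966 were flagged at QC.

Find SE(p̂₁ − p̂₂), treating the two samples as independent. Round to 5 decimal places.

First, p̂₁ = 179/442 = 0.4050; p̂₂ = 637/966 = 0.6594.
The two standard errors are √(0.4050×0.5950/442) = 0.02335 and √(0.6594×0.3406/966) = 0.01525.
Because the samples are independent, SE_diff = √(0.02335² + 0.01525²) = 0.02789.

0.02789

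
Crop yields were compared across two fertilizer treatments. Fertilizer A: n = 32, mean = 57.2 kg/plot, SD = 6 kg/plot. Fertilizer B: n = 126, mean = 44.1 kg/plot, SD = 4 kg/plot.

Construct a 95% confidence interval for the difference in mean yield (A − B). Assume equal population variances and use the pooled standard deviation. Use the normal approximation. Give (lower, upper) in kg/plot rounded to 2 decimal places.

s_p = √[((n₁−1)s₁² + (n₂−1)s₂²)/(n₁+n₂−2)] = √[(31·6² + 125·4²)/156] = 4.4693.
SE = 4.4693·√(1/32 + 1/126) = 0.8847.
With z* = 1.960, margin = 1.960 × 0.8847 = 1.7340.
x̄₁ − x̄₂ = 57.2 − 44.1 = 13.1000; interval 13.1000 ± 1.7340 = (11.37, 14.83).

(11.37, 14.83)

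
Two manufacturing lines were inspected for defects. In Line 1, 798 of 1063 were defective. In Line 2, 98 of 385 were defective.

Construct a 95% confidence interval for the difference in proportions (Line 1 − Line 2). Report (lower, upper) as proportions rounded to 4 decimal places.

First, p̂₁ = 798/1063 = 0.7507; p̂₂ = 98/385 = 0.2545.
The two standard errors are √(0.7507×0.2493/1063) = 0.01327 and √(0.2545×0.7455/385) = 0.02220.
Because the samples are independent, SE_diff = √(0.01327² + 0.02220²) = 0.02586.
Using z* = 1.960 for 95%, ME = 1.960 × 0.02586 = 0.05069.
p̂₁ − p̂₂ = 0.4962; interval 0.4962 ± 0.05069 gives (0.4455, 0.5469).

(0.4455, 0.5469)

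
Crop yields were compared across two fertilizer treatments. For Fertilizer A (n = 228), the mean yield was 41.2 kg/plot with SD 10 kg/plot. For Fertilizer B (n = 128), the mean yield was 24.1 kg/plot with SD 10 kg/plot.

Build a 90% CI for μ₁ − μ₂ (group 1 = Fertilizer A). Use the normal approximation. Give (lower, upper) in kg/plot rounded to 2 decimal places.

SE₁ = s₁/√n₁ = 10/√228 = 0.6623; SE₂ = 10/√128 = 0.8839.
Independent samples, unequal variances: SE_diff = √(SE₁² + SE₂²) = √(0.43864129 + 0.78127921) = 1.1045.
z* = 1.645, so margin of error = 1.645 × 1.1045 = 1.8169.
Difference in means = 41.2 − 24.1 = 17.1000.
17.1000 ± 1.8169 → (15.28, 18.92).

(15.28, 18.92)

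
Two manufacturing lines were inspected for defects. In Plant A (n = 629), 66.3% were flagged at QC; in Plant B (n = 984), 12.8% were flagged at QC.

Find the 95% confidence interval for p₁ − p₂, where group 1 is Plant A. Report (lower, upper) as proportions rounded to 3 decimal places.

(0.493, 0.577)

Each SE is √(p̂(1−p̂)/n): √(0.6630·0.3370/629) = 0.01885 and √(0.1280·0.8720/984) = 0.01065.
SE(p̂₁ − p̂₂) = √(SE₁² + SE₂²) = √(0.0003553225 + 0.0001134225) = 0.02165, since the two samples are independent.
At 95% confidence z* = 1.960; margin = 1.960 × 0.02165 = 0.04243.
The difference is 0.6630 − 0.1280 = 0.5350, so the interval is 0.5350 ± 0.04243 = (0.493, 0.577).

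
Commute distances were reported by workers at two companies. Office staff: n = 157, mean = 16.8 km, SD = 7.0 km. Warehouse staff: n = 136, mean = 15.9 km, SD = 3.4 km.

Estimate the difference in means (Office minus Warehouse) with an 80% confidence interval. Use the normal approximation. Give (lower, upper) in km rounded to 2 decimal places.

(0.09, 1.71)

SE₁ = s₁/√n₁ = 7.0/√157 = 0.5587; SE₂ = 3.4/√136 = 0.2915.
Independent samples, unequal variances: SE_diff = √(SE₁² + SE₂²) = √(0.31214569 + 0.08497225) = 0.6302.
z* = 1.282, so margin of error = 1.282 × 0.6302 = 0.8079.
Difference in means = 16.8 − 15.9 = 0.9000.
0.9000 ± 0.8079 → (0.09, 1.71).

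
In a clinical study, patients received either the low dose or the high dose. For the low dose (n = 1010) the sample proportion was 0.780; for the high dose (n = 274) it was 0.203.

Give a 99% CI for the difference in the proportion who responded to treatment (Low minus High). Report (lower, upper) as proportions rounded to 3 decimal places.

(0.506, 0.648)

SE₁ = √(p̂₁(1−p̂₁)/n₁) = √(0.7800·0.2200/1010) = 0.01303; SE₂ = √(0.2030·0.7970/274) = 0.02430.
Independent samples: SE of the difference = √(SE₁² + SE₂²) = √(0.0001697809 + 0.00059049) = 0.02757.
z* for 99% confidence is 2.576, so the margin of error is 2.576 × 0.02757 = 0.07102.
Point estimate p̂₁ − p̂₂ = 0.7800 − 0.2030 = 0.5770.
0.5770 ± 0.07102 → (0.506, 0.648).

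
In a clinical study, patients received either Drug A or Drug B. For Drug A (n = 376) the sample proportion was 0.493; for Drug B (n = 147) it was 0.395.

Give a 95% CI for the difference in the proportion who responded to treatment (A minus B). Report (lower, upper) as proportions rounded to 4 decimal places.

(0.0042, 0.1918)

The two standard errors are √(0.4930×0.5070/376) = 0.02578 and √(0.3950×0.6050/147) = 0.04032.
Because the samples are independent, SE_diff = √(0.02578² + 0.04032²) = 0.04786.
Using z* = 1.960 for 95%, ME = 1.960 × 0.04786 = 0.09381.
p̂₁ − p̂₂ = 0.0980; interval 0.0980 ± 0.09381 gives (0.0042, 0.1918).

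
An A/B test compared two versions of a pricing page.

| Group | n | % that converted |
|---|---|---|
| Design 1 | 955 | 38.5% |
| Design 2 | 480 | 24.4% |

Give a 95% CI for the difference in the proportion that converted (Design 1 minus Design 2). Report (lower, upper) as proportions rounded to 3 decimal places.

(0.092, 0.190)

SE₁ = √(p̂₁(1−p̂₁)/n₁) = √(0.3850·0.6150/955) = 0.01575; SE₂ = √(0.2440·0.7560/480) = 0.01960.
Independent samples: SE of the difference = √(SE₁² + SE₂²) = √(0.0002480625 + 0.00038416) = 0.02514.
z* for 95% confidence is 1.960, so the margin of error is 1.960 × 0.02514 = 0.04927.
Point estimate p̂₁ − p̂₂ = 0.3850 − 0.2440 = 0.1410.
0.1410 ± 0.04927 → (0.092, 0.190).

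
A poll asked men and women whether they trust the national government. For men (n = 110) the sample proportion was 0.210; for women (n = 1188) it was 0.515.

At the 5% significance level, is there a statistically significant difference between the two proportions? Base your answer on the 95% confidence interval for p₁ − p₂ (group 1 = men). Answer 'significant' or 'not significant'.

significant

SE₁ = √(p̂₁(1−p̂₁)/n₁) = √(0.2100·0.7900/110) = 0.03884; SE₂ = √(0.5150·0.4850/1188) = 0.01450.
Independent samples: SE of the difference = √(SE₁² + SE₂²) = √(0.0015085456 + 0.00021025) = 0.04146.
z* for 95% confidence is 1.960, so the margin of error is 1.960 × 0.04146 = 0.08126.
Point estimate p̂₁ − p̂₂ = 0.2100 − 0.5150 = -0.3050.
-0.3050 ± 0.08126 → (-0.38626, -0.22374).
The interval (-0.38626, -0.22374) does not contain 0, so the difference is significant.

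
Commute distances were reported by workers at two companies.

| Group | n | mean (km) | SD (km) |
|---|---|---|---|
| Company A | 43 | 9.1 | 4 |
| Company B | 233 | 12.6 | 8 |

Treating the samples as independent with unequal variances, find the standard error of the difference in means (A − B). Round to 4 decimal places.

0.8042

Per-group SEs: s₁/√n₁ = 4/√43 = 0.6100, s₂/√n₂ = 8/√233 = 0.5241.
Unpooled SE of the difference: √(0.3721 + 0.27468081) = 0.8042.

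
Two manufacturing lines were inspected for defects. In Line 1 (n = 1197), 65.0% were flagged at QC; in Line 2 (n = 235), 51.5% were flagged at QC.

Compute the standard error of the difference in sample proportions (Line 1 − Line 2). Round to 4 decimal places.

0.0354

The two standard errors are √(0.6500×0.3500/1197) = 0.01379 and √(0.5150×0.4850/235) = 0.03260.
Because the samples are independent, SE_diff = √(0.01379² + 0.03260²) = 0.03540.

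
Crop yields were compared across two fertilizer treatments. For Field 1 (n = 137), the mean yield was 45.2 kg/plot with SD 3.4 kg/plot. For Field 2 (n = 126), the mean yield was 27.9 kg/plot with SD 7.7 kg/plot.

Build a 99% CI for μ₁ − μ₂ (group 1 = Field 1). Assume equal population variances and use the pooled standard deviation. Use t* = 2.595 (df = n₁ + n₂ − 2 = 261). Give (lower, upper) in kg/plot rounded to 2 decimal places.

(15.42, 19.18)

s_p = √[((n₁−1)s₁² + (n₂−1)s₂²)/(n₁+n₂−2)] = √[(136·3.4² + 125·7.7²)/261] = 5.8668.
SE = 5.8668·√(1/137 + 1/126) = 0.7242.
With t* = 2.595, margin = 2.595 × 0.7242 = 1.8793.
x̄₁ − x̄₂ = 45.2 − 27.9 = 17.3000; interval 17.3000 ± 1.8793 = (15.42, 19.18).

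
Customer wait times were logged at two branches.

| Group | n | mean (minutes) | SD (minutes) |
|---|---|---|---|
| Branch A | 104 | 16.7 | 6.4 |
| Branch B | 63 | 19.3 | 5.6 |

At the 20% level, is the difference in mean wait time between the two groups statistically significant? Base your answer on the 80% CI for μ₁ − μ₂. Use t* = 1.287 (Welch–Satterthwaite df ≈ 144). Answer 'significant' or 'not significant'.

significant

SE₁ = s₁/√n₁ = 6.4/√104 = 0.6276; SE₂ = 5.6/√63 = 0.7055.
Independent samples, unequal variances: SE_diff = √(SE₁² + SE₂²) = √(0.39388176 + 0.49773025) = 0.9443.
t* = 1.287, so margin of error = 1.287 × 0.9443 = 1.2153.
Difference in means = 16.7 − 19.3 = -2.6000.
-2.6000 ± 1.2153 → (-3.8153, -1.3847).
The interval (-3.8153, -1.3847) does not contain 0, so the difference is significant.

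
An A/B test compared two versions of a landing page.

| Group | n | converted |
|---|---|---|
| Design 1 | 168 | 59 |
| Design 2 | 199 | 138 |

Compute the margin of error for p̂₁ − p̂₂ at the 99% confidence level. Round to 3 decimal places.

0.127

Sample proportions: 59/168 = 0.3512, 138/199 = 0.6935.
Each SE is √(p̂(1−p̂)/n): √(0.3512·0.6488/168) = 0.03683 and √(0.6935·0.3065/199) = 0.03268.
SE(p̂₁ − p̂₂) = √(SE₁² + SE₂²) = √(0.0013564489 + 0.0010679824) = 0.04924, since the two samples are independent.
At 99% confidence z* = 2.576; margin = 2.576 × 0.04924 = 0.12684.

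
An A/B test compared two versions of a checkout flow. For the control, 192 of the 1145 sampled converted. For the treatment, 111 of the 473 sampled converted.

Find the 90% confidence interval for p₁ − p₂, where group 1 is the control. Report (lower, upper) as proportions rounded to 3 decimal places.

First, p̂₁ = 192/1145 = 0.1677; p̂₂ = 111/473 = 0.2347.
The two standard errors are √(0.1677×0.8323/1145) = 0.01104 and √(0.2347×0.7653/473) = 0.01949.
Because the samples are independent, SE_diff = √(0.01104² + 0.01949²) = 0.02240.
Using z* = 1.645 for 90%, ME = 1.645 × 0.02240 = 0.03685.
p̂₁ − p̂₂ = -0.0670; interval -0.0670 ± 0.03685 gives (-0.104, -0.030).

(-0.104, -0.030)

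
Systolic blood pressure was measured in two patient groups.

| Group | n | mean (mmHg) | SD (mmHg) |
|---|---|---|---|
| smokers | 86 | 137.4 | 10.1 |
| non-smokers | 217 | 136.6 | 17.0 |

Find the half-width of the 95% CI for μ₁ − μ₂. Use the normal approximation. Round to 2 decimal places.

SE₁ = s₁/√n₁ = 10.1/√86 = 1.0891; SE₂ = 17.0/√217 = 1.1540.
Independent samples, unequal variances: SE_diff = √(SE₁² + SE₂²) = √(1.18613881 + 1.331716) = 1.5868.
z* = 1.960, so margin of error = 1.960 × 1.5868 = 3.1101.

3.11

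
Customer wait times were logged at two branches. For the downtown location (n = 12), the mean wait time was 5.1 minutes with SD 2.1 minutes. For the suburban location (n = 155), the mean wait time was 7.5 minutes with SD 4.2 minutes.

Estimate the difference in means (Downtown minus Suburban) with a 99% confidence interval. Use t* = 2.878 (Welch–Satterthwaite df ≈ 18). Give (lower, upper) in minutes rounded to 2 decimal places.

(-4.40, -0.40)

Per-group SEs: s₁/√n₁ = 2.1/√12 = 0.6062, s₂/√n₂ = 4.2/√155 = 0.3374.
Unpooled SE of the difference: √(0.36747844 + 0.11383876) = 0.6938.
Margin of error = t* · SE = 2.878 × 0.6938 = 1.9968.
x̄₁ − x̄₂ = 5.1 − 7.5 = -2.4000.
CI: -2.4000 ± 1.9968 = (-4.40, -0.40).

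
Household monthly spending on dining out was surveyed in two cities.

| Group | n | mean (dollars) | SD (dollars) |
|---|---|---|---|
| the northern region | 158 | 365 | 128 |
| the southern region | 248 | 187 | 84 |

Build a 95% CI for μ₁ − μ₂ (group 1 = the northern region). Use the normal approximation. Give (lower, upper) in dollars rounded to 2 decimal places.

(155.47, 200.53)

Standard errors of each mean: 128/√158 = 10.1831 and 84/√248 = 5.3340.
SE(x̄₁ − x̄₂) = √(10.1831² + 5.3340²) = 11.4955 for independent samples with unequal variances.
With z* = 1.960, the margin is 1.960 × 11.4955 = 22.5312.
x̄₁ − x̄₂ = 365 − 187 = 178.0000; the interval is 178.0000 ± 22.5312 = (155.47, 200.53).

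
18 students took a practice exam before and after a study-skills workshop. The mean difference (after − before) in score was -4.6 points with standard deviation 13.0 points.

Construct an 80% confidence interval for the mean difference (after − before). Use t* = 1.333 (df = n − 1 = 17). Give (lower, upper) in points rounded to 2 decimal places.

(-8.68, -0.52)

This is a matched-pairs design, so SE = s_d/√n = 13.0/√18 = 3.0641.
Margin = 1.333 × 3.0641 = 4.0844; the interval is -4.6 ± 4.0844 = (-8.68, -0.52).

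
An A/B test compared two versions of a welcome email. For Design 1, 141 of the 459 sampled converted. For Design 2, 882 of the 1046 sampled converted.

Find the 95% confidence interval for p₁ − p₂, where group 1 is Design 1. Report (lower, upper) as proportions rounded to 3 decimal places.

p̂₁ = 141/459 = 0.3072 and p̂₂ = 882/1046 = 0.8432.
SE₁ = √(p̂₁(1−p̂₁)/n₁) = √(0.3072·0.6928/459) = 0.02153; SE₂ = √(0.8432·0.1568/1046) = 0.01124.
Independent samples: SE of the difference = √(SE₁² + SE₂²) = √(0.0004635409 + 0.0001263376) = 0.02429.
z* for 95% confidence is 1.960, so the margin of error is 1.960 × 0.02429 = 0.04761.
Point estimate p̂₁ − p̂₂ = 0.3072 − 0.8432 = -0.5360.
-0.5360 ± 0.04761 → (-0.584, -0.488).

(-0.584, -0.488)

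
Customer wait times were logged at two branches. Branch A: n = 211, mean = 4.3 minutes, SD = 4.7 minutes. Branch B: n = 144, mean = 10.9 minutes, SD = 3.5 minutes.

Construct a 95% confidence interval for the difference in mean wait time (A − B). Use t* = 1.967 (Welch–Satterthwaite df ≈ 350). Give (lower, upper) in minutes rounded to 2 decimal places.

Per-group SEs: s₁/√n₁ = 4.7/√211 = 0.3236, s₂/√n₂ = 3.5/√144 = 0.2917.
Unpooled SE of the difference: √(0.10471696 + 0.08508889) = 0.4357.
Margin of error = t* · SE = 1.967 × 0.4357 = 0.8570.
x̄₁ − x̄₂ = 4.3 − 10.9 = -6.6000.
CI: -6.6000 ± 0.8570 = (-7.46, -5.74).

(-7.46, -5.74)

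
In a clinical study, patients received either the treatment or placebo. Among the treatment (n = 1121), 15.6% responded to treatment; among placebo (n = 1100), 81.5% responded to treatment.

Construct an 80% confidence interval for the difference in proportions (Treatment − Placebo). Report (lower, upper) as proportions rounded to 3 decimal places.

The two standard errors are √(0.1560×0.8440/1121) = 0.01084 and √(0.8150×0.1850/1100) = 0.01171.
Because the samples are independent, SE_diff = √(0.01084² + 0.01171²) = 0.01596.
Using z* = 1.282 for 80%, ME = 1.282 × 0.01596 = 0.02046.
p̂₁ − p̂₂ = -0.6590; interval -0.6590 ± 0.02046 gives (-0.679, -0.639).

(-0.679, -0.639)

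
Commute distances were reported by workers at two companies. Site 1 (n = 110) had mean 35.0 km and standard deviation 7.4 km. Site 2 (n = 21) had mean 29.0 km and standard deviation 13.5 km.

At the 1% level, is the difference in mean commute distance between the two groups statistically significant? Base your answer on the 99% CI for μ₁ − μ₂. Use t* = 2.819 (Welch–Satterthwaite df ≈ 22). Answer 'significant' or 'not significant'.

not significant

SE₁ = s₁/√n₁ = 7.4/√110 = 0.7056; SE₂ = 13.5/√21 = 2.9459.
Independent samples, unequal variances: SE_diff = √(SE₁² + SE₂²) = √(0.49787136 + 8.67832681) = 3.0292.
t* = 2.819, so margin of error = 2.819 × 3.0292 = 8.5393.
Difference in means = 35.0 − 29.0 = 6.0000.
6.0000 ± 8.5393 → (-2.5393, 14.5393).
The interval (-2.5393, 14.5393) contains 0, so the difference is not significant.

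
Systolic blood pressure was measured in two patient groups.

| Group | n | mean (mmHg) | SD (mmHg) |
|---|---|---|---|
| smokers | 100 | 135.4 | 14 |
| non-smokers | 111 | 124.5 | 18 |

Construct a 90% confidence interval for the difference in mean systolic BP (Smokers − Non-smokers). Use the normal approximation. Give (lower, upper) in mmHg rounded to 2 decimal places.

(7.27, 14.53)

Standard errors of each mean: 14/√100 = 1.4000 and 18/√111 = 1.7085.
SE(x̄₁ − x̄₂) = √(1.4000² + 1.7085²) = 2.2088 for independent samples with unequal variances.
With z* = 1.645, the margin is 1.645 × 2.2088 = 3.6335.
x̄₁ − x̄₂ = 135.4 − 124.5 = 10.9000; the interval is 10.9000 ± 3.6335 = (7.27, 14.53).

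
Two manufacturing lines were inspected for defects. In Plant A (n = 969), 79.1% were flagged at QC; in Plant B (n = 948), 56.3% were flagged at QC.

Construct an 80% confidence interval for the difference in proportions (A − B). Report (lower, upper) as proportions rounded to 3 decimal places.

Each SE is √(p̂(1−p̂)/n): √(0.7910·0.2090/969) = 0.01306 and √(0.5630·0.4370/948) = 0.01611.
SE(p̂₁ − p̂₂) = √(SE₁² + SE₂²) = √(0.0001705636 + 0.0002595321) = 0.02074, since the two samples are independent.
At 80% confidence z* = 1.282; margin = 1.282 × 0.02074 = 0.02659.
The difference is 0.7910 − 0.5630 = 0.2280, so the interval is 0.2280 ± 0.02659 = (0.201, 0.255).

(0.201, 0.255)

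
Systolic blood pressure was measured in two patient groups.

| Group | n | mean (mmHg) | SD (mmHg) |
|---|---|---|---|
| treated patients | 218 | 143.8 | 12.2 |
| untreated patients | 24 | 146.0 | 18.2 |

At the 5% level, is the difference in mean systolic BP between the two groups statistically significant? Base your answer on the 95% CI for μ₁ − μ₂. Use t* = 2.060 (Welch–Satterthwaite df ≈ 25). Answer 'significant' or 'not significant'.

not significant

Per-group SEs: s₁/√n₁ = 12.2/√218 = 0.8263, s₂/√n₂ = 18.2/√24 = 3.7151.
Unpooled SE of the difference: √(0.68277169 + 13.80196801) = 3.8059.
Margin of error = t* · SE = 2.060 × 3.8059 = 7.8402.
x̄₁ − x̄₂ = 143.8 − 146.0 = -2.2000.
CI: -2.2000 ± 7.8402 = (-10.0402, 5.6402).
The interval (-10.0402, 5.6402) contains 0, so the difference is not significant.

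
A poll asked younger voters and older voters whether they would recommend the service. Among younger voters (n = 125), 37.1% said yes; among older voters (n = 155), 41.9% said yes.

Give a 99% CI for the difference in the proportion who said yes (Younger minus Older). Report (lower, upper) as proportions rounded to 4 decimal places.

SE₁ = √(p̂₁(1−p̂₁)/n₁) = √(0.3710·0.6290/125) = 0.04321; SE₂ = √(0.4190·0.5810/155) = 0.03963.
Independent samples: SE of the difference = √(SE₁² + SE₂²) = √(0.0018671041 + 0.0015705369) = 0.05863.
z* for 99% confidence is 2.576, so the margin of error is 2.576 × 0.05863 = 0.15103.
Point estimate p̂₁ − p̂₂ = 0.3710 − 0.4190 = -0.0480.
-0.0480 ± 0.15103 → (-0.1990, 0.1030).

(-0.1990, 0.1030)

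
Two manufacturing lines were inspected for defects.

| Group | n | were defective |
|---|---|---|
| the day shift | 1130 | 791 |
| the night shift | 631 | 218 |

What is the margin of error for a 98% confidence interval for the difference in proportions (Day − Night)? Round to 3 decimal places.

p̂₁ = 791/1130 = 0.7000 and p̂₂ = 218/631 = 0.3455.
SE₁ = √(p̂₁(1−p̂₁)/n₁) = √(0.7000·0.3000/1130) = 0.01363; SE₂ = √(0.3455·0.6545/631) = 0.01893.
Independent samples: SE of the difference = √(SE₁² + SE₂²) = √(0.0001857769 + 0.0003583449) = 0.02333.
z* for 98% confidence is 2.326, so the margin of error is 2.326 × 0.02333 = 0.05427.

0.054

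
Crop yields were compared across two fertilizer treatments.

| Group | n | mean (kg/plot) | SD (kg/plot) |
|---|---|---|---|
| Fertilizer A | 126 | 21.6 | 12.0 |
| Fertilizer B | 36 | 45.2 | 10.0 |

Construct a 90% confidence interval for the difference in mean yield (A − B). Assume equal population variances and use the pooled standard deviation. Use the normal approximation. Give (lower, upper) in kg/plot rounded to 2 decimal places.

(-27.20, -20.00)

Pooled variance s_p² = [125·12.0² + 35·10.0²] / (126+36−2) = 134.3750, so s_p = 11.5920.
SE_diff = s_p·√(1/n₁ + 1/n₂) = 11.5920·√(1/126 + 1/36) = 2.1907.
z* = 1.645; margin = 1.645 × 2.1907 = 3.6037.
Difference = 21.6 − 45.2 = -23.6000.
-23.6000 ± 3.6037 → (-27.20, -20.00).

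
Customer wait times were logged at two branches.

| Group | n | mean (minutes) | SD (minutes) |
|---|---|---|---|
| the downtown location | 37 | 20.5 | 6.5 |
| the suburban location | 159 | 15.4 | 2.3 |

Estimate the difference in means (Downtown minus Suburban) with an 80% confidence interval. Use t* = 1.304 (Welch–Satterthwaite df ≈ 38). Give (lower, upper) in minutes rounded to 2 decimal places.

(3.69, 6.51)

Standard errors of each mean: 6.5/√37 = 1.0686 and 2.3/√159 = 0.1824.
SE(x̄₁ − x̄₂) = √(1.0686² + 0.1824²) = 1.0841 for independent samples with unequal variances.
With t* = 1.304, the margin is 1.304 × 1.0841 = 1.4137.
x̄₁ − x̄₂ = 20.5 − 15.4 = 5.1000; the interval is 5.1000 ± 1.4137 = (3.69, 6.51).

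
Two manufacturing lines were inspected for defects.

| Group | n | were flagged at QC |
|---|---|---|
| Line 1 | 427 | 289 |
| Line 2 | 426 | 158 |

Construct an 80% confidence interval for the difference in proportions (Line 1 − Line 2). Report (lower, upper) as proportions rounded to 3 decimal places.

(0.264, 0.348)

p̂₁ = 289/427 = 0.6768 and p̂₂ = 158/426 = 0.3709.
SE₁ = √(p̂₁(1−p̂₁)/n₁) = √(0.6768·0.3232/427) = 0.02263; SE₂ = √(0.3709·0.6291/426) = 0.02340.
Independent samples: SE of the difference = √(SE₁² + SE₂²) = √(0.0005121169 + 0.00054756) = 0.03255.
z* for 80% confidence is 1.282, so the margin of error is 1.282 × 0.03255 = 0.04173.
Point estimate p̂₁ − p̂₂ = 0.6768 − 0.3709 = 0.3059.
0.3059 ± 0.04173 → (0.264, 0.348).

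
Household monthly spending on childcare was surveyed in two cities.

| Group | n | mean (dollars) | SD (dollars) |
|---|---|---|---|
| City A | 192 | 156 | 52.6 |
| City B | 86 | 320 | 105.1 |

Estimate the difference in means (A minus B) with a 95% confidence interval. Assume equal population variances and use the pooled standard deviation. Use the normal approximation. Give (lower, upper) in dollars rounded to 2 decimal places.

s_p = √[((n₁−1)s₁² + (n₂−1)s₂²)/(n₁+n₂−2)] = √[(191·52.6² + 85·105.1²)/276] = 72.9145.
SE = 72.9145·√(1/192 + 1/86) = 9.4610.
With z* = 1.960, margin = 1.960 × 9.4610 = 18.5436.
x̄₁ − x̄₂ = 156 − 320 = -164.0000; interval -164.0000 ± 18.5436 = (-182.54, -145.46).

(-182.54, -145.46)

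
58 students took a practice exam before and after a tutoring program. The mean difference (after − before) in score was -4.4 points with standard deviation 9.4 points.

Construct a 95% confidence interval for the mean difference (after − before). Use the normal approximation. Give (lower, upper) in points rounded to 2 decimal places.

(-6.82, -1.98)

Paired design: SE = s_d/√n = 9.4/√58 = 1.2343.
z* = 1.960; margin of error = 1.960 × 1.2343 = 2.4192.
-4.4 ± 2.4192 → (-6.82, -1.98).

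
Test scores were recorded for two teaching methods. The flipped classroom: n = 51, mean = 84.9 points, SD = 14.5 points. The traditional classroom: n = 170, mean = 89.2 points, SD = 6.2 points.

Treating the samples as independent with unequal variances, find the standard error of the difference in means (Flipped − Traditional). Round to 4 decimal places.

2.0853

Standard errors of each mean: 14.5/√51 = 2.0304 and 6.2/√170 = 0.4755.
SE(x̄₁ − x̄₂) = √(2.0304² + 0.4755²) = 2.0853 for independent samples with unequal variances.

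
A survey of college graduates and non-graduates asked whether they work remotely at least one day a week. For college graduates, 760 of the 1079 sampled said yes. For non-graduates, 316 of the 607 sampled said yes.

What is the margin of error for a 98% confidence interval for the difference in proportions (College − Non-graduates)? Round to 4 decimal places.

0.0572

Sample proportions: 760/1079 = 0.7044, 316/607 = 0.5206.
Each SE is √(p̂(1−p̂)/n): √(0.7044·0.2956/1079) = 0.01389 and √(0.5206·0.4794/607) = 0.02028.
SE(p̂₁ − p̂₂) = √(SE₁² + SE₂²) = √(0.0001929321 + 0.0004112784) = 0.02458, since the two samples are independent.
At 98% confidence z* = 2.326; margin = 2.326 × 0.02458 = 0.05717.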